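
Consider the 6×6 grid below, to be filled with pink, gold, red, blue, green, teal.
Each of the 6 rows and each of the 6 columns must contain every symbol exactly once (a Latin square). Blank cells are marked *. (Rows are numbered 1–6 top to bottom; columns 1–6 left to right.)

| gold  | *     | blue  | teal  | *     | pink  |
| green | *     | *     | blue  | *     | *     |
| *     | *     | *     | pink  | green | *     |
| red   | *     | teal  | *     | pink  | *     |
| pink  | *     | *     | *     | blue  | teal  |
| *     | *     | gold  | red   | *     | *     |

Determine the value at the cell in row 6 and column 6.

Row 1, column 5: row 1 has {pink, gold, blue, teal} and column 5 has {pink, blue, green}, leaving only red.
Row 1, column 2: row 1 has {pink, gold, red, blue, teal} and column 2 has {}, leaving only green.
Row 3, column 3: row 3 has {pink, green} and column 3 has {gold, blue, teal}, leaving only red.
Row 2, column 3: row 2 has {blue, green} and column 3 has {gold, red, blue, teal}, leaving only pink.
Row 5, column 3: row 5 has {pink, blue, teal} and column 3 has {pink, gold, red, blue, teal}, leaving only green.
Row 5, column 4: row 5 has {pink, blue, green, teal} and column 4 has {pink, red, blue, teal}, leaving only gold.
Row 4, column 4: row 4 has {pink, red, teal} and column 4 has {pink, gold, red, blue, teal}, leaving only green.
Row 5, column 2: row 5 has {pink, gold, blue, green, teal} and column 2 has {green}, leaving only red.
Row 6, column 5: row 6 has {gold, red} and column 5 has {pink, red, blue, green}, leaving only teal.
Row 2, column 5: row 2 has {pink, blue, green} and column 5 has {pink, red, blue, green, teal}, leaving only gold.
Row 2, column 2: row 2 has {pink, gold, blue, green} and column 2 has {red, green}, leaving only teal.
Row 2, column 6: row 2 has {pink, gold, blue, green, teal} and column 6 has {pink, teal}, leaving only red.
Row 6, column 1: row 6 has {gold, red, teal} and column 1 has {pink, gold, red, green}, leaving only blue.
Row 6 already has {gold, red, blue, teal} and column 6 already has {pink, red, teal}, so row 6, column 6 must be green.

green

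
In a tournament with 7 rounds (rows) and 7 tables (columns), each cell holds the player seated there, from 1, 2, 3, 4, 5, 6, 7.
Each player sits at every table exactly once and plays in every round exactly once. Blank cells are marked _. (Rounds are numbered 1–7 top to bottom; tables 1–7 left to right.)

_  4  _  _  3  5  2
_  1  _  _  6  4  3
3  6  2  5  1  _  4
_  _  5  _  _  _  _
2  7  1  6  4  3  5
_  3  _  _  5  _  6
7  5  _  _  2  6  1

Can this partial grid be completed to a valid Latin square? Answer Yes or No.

Round 2, table 1: round 2 has {1, 3, 4, 6} and table 1 has {2, 3, 7}, so it must be 5.
Round 2, table 3: round 2 has {1, 3, 4, 5, 6} and table 3 has {1, 2, 5}, so it must be 7.
Round 1, table 3: round 1 has {2, 3, 4, 5} and table 3 has {1, 2, 5, 7}, so it must be 6.
Round 1, table 1: round 1 has {2, 3, 4, 5, 6} and table 1 has {2, 3, 5, 7}, so it must be 1.
Round 1, table 4: round 1 has {1, 2, 3, 4, 5, 6} and table 4 has {5, 6}, so it must be 7.
Round 2, table 4: round 2 has {1, 3, 4, 5, 6, 7} and table 4 has {5, 6, 7}, so it must be 2.
Round 3, table 6: round 3 has {1, 2, 3, 4, 5, 6} and table 6 has {3, 4, 5, 6}, so it must be 7.
Round 4, table 2: round 4 has {5} and table 2 has {1, 3, 4, 5, 6, 7}, so it must be 2.
Round 4, table 5: round 4 has {2, 5} and table 5 has {1, 2, 3, 4, 5, 6}, so it must be 7.
Now round 4, table 7: round 4 together with table 7 already contain {1, 2, 3, 4, 5, 6, 7} — every symbol — so nothing can go there. The grid has no valid completion.

No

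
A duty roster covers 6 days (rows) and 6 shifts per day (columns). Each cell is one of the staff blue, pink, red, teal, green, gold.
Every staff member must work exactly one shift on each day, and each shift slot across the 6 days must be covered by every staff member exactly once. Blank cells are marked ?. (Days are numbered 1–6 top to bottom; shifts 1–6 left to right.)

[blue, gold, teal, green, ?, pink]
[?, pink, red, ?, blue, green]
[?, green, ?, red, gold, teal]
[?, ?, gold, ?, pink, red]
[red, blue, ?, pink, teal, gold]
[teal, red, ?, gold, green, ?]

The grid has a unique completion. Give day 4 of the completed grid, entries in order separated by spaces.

green teal gold blue pink red

Day 4, shift 1: day 4 has {pink, red, gold} and shift 1 has {blue, red, teal}, leaving only green.
Day 4, shift 2: day 4 has {pink, red, green, gold} and shift 2 has {blue, pink, red, green, gold}, leaving only teal.
Day 4, shift 4: day 4 has {pink, red, teal, green, gold} and shift 4 has {pink, red, green, gold}, leaving only blue.
So day 4 reads: green teal gold blue pink red.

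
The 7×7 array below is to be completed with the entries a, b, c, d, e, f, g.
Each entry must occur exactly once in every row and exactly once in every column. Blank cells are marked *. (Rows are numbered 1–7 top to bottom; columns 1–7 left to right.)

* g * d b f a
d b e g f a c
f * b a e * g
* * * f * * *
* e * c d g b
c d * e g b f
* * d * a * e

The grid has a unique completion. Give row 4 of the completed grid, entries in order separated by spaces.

b a g f c e d

Row 4, column 5: row 4 has {f} and column 5 has {a, b, d, e, f, g}, leaving only c.
Row 4, column 2: row 4 has {c, f} and column 2 has {b, d, e, g}, leaving only a.
Row 4, column 3: row 4 has {a, c, f} and column 3 has {b, d, e}, leaving only g.
Row 4, column 7: row 4 has {a, c, f, g} and column 7 has {a, b, c, e, f, g}, leaving only d.
Row 4, column 6: row 4 has {a, c, d, f, g} and column 6 has {a, b, f, g}, leaving only e.
Row 4, column 1: row 4 has {a, c, d, e, f, g} and column 1 has {c, d, f}, leaving only b.
So row 4 reads: b a g f c e d.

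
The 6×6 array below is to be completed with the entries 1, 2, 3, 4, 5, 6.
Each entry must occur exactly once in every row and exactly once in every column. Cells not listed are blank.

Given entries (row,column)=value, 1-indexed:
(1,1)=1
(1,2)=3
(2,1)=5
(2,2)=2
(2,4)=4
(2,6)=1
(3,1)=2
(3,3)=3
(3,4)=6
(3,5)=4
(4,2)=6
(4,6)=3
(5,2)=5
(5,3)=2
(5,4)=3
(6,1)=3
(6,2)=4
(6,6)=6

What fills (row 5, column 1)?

6

Row 2, column 3: row 2 has {1, 2, 4, 5} and column 3 has {2, 3}, leaving only 6.
Row 2, column 5: row 2 has {1, 2, 4, 5, 6} and column 5 has {4}, leaving only 3.
Row 3, column 2: row 3 has {2, 3, 4, 6} and column 2 has {2, 3, 4, 5, 6}, leaving only 1.
Row 3, column 6: row 3 has {1, 2, 3, 4, 6} and column 6 has {1, 3, 6}, leaving only 5.
Row 4, column 1: row 4 has {3, 6} and column 1 has {1, 2, 3, 5}, leaving only 4.
Row 5 already has {2, 3, 5} and column 1 already has {1, 2, 3, 4, 5}, so row 5, column 1 must be 6.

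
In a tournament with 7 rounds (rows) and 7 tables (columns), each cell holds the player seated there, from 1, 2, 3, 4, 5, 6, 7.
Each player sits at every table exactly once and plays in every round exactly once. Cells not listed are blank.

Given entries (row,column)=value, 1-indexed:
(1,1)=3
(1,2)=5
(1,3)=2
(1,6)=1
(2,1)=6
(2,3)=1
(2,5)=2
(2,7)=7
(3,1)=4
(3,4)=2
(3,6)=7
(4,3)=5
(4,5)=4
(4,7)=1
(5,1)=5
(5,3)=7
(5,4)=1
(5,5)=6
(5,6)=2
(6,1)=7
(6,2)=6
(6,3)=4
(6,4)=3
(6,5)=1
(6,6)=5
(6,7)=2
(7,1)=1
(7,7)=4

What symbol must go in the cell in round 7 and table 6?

6

Round 1, table 5: round 1 has {1, 2, 3, 5} and table 5 has {1, 2, 4, 6}, leaving only 7.
Round 1, table 7: round 1 has {1, 2, 3, 5, 7} and table 7 has {1, 2, 4, 7}, leaving only 6.
Round 1, table 4: round 1 has {1, 2, 3, 5, 6, 7} and table 4 has {1, 2, 3}, leaving only 4.
Round 2, table 4: round 2 has {1, 2, 6, 7} and table 4 has {1, 2, 3, 4}, leaving only 5.
Round 4, table 1: round 4 has {1, 4, 5} and table 1 has {1, 3, 4, 5, 6, 7}, leaving only 2.
Round 5, table 7: round 5 has {1, 2, 5, 6, 7} and table 7 has {1, 2, 4, 6, 7}, leaving only 3.
Round 3, table 7: round 3 has {2, 4, 7} and table 7 has {1, 2, 3, 4, 6, 7}, leaving only 5.
Round 3, table 5: round 3 has {2, 4, 5, 7} and table 5 has {1, 2, 4, 6, 7}, leaving only 3.
Round 3, table 2: round 3 has {2, 3, 4, 5, 7} and table 2 has {5, 6}, leaving only 1.
Round 3, table 3: round 3 has {1, 2, 3, 4, 5, 7} and table 3 has {1, 2, 4, 5, 7}, leaving only 6.
Round 5, table 2: round 5 has {1, 2, 3, 5, 6, 7} and table 2 has {1, 5, 6}, leaving only 4.
Round 2, table 2: round 2 has {1, 2, 5, 6, 7} and table 2 has {1, 4, 5, 6}, leaving only 3.
Round 2, table 6: round 2 has {1, 2, 3, 5, 6, 7} and table 6 has {1, 2, 5, 7}, leaving only 4.
Round 4, table 2: round 4 has {1, 2, 4, 5} and table 2 has {1, 3, 4, 5, 6}, leaving only 7.
Round 4, table 4: round 4 has {1, 2, 4, 5, 7} and table 4 has {1, 2, 3, 4, 5}, leaving only 6.
Round 4, table 6: round 4 has {1, 2, 4, 5, 6, 7} and table 6 has {1, 2, 4, 5, 7}, leaving only 3.
Round 7 already has {1, 4} and table 6 already has {1, 2, 3, 4, 5, 7}, so round 7, table 6 must be 6.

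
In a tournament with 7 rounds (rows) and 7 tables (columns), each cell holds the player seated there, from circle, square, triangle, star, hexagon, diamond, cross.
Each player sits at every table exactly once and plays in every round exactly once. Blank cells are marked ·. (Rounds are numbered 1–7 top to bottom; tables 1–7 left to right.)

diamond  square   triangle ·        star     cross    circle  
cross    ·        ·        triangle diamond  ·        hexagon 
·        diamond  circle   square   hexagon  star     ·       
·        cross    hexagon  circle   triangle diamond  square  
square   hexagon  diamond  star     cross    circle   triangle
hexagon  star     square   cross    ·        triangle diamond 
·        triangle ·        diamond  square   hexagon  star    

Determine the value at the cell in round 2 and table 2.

circle

Round 2 already has {triangle, hexagon, diamond, cross} and table 2 already has {square, triangle, star, hexagon, diamond, cross}, so round 2, table 2 must be circle.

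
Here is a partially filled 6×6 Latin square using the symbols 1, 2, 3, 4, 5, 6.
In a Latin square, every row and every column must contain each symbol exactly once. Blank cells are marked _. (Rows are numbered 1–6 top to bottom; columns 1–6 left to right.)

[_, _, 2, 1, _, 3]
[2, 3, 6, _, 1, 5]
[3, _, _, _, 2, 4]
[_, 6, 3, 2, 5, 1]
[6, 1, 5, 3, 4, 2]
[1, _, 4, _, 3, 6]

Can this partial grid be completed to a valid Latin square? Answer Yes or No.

No row or column among the givens repeats a symbol, and propagating forced cells runs into no contradiction.
One valid completion exists (for instance, 5 4 2 1 6 3 / 2 3 6 4 1 5 / 3 5 1 6 2 4 / 4 6 3 2 5 1 / 6 1 5 3 4 2 / 1 2 4 5 3 6).

Yes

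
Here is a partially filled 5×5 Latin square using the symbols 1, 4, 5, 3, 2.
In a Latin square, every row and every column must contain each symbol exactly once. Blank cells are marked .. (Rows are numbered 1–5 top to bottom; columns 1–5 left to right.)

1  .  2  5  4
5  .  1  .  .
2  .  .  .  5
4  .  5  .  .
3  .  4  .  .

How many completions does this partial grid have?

Row 1, column 2: eliminating its row and column leaves {3}.
Row 2, column 2: eliminating its row and column leaves {4, 3, 2}.
Row 2, column 4: eliminating its row and column leaves {4, 3, 2}.
Row 2, column 5: eliminating its row and column leaves {3, 2}.
Row 3, column 2: eliminating its row and column leaves {1, 4, 3}.
Row 3, column 3: eliminating its row and column leaves {3}.
Row 3, column 4: eliminating its row and column leaves {1, 4, 3}.
Row 4, column 2: eliminating its row and column leaves {1, 3, 2}.
Row 4, column 4: eliminating its row and column leaves {1, 3, 2}.
Row 4, column 5: eliminating its row and column leaves {1, 3, 2}.
Row 5, column 2: eliminating its row and column leaves {1, 5, 2}.
Row 5, column 4: eliminating its row and column leaves {1, 2}.
Row 5, column 5: eliminating its row and column leaves {1, 2}.
Enumerating the assignments across these blanks that avoid any row or column repeat gives 3 completions.

3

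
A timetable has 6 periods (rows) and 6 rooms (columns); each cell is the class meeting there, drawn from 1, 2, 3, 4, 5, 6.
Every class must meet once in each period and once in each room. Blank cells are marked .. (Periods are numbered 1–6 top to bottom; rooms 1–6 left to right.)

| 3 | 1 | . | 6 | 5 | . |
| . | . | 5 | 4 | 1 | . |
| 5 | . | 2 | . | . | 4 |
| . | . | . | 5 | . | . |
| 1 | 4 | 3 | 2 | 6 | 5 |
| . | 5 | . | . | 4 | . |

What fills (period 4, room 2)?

Period 1, room 3: period 1 has {1, 3, 5, 6} and room 3 has {2, 3, 5}, leaving only 4.
Period 1, room 6: period 1 has {1, 3, 4, 5, 6} and room 6 has {4, 5}, leaving only 2.
Period 3, room 5: period 3 has {2, 4, 5} and room 5 has {1, 4, 5, 6}, leaving only 3.
Period 3, room 2: period 3 has {2, 3, 4, 5} and room 2 has {1, 4, 5}, leaving only 6.
Period 3, room 4: period 3 has {2, 3, 4, 5, 6} and room 4 has {2, 4, 5, 6}, leaving only 1.
Period 4, room 5: period 4 has {5} and room 5 has {1, 3, 4, 5, 6}, leaving only 2.
Period 4 already has {2, 5} and room 2 already has {1, 4, 5, 6}, so period 4, room 2 must be 3.

3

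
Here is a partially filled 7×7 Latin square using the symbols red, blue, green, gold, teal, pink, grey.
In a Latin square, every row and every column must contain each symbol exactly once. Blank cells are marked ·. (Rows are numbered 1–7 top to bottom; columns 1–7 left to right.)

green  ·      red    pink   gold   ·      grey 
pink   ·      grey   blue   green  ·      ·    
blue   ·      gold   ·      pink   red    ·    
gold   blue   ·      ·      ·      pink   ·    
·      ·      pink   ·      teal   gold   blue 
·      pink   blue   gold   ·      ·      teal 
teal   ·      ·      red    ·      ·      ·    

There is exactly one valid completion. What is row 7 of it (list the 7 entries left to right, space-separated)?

teal gold green red blue grey pink

Row 7, column 3: row 7 has {red, teal} and column 3 has {red, blue, gold, pink, grey}, leaving only green.
Row 1, column 2: row 1 has {red, green, gold, pink, grey} and column 2 has {blue, pink}, leaving only teal.
Row 1, column 6: row 1 has {red, green, gold, teal, pink, grey} and column 6 has {red, gold, pink}, leaving only blue.
Row 7, column 6: row 7 has {red, green, teal} and column 6 has {red, blue, gold, pink}, leaving only grey.
Row 7, column 2: row 7 has {red, green, teal, grey} and column 2 has {blue, teal, pink}, leaving only gold.
Row 7, column 5: row 7 has {red, green, gold, teal, grey} and column 5 has {green, gold, teal, pink}, leaving only blue.
Row 7, column 7: row 7 has {red, blue, green, gold, teal, grey} and column 7 has {blue, teal, grey}, leaving only pink.
So row 7 reads: teal gold green red blue grey pink.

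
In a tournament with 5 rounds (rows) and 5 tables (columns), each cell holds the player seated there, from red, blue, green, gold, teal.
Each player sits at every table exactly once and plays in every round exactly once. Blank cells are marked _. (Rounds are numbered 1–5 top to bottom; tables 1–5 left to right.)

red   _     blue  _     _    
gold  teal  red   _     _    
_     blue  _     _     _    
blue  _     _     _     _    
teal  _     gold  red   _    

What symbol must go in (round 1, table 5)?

Round 3, table 1: round 3 has {blue} and table 1 has {red, blue, gold, teal}, leaving only green.
Round 3, table 3: round 3 has {blue, green} and table 3 has {red, blue, gold}, leaving only teal.
Round 3, table 4: round 3 has {blue, green, teal} and table 4 has {red}, leaving only gold.
Round 3, table 5: round 3 has {blue, green, gold, teal} and table 5 has {}, leaving only red.
Round 4, table 3: round 4 has {blue} and table 3 has {red, blue, gold, teal}, leaving only green.
Round 4, table 4: round 4 has {blue, green} and table 4 has {red, gold}, leaving only teal.
Round 1, table 4: round 1 has {red, blue} and table 4 has {red, gold, teal}, leaving only green.
Round 1, table 2: round 1 has {red, blue, green} and table 2 has {blue, teal}, leaving only gold.
Round 1 already has {red, blue, green, gold} and table 5 already has {red}, so round 1, table 5 must be teal.

teal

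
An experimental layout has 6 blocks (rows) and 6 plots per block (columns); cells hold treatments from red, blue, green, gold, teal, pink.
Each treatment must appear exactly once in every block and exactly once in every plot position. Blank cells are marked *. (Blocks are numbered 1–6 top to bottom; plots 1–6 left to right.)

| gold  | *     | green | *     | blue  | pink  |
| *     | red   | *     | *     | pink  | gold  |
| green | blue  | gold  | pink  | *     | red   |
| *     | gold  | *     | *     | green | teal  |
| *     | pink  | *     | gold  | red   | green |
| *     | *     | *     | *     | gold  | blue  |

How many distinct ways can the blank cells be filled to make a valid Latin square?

Block 1, plot 2: eliminating its block and plot leaves {teal}.
Block 1, plot 4: eliminating its block and plot leaves {red, teal}.
Block 2, plot 1: eliminating its block and plot leaves {blue, teal}.
Block 2, plot 3: eliminating its block and plot leaves {blue, teal}.
Block 2, plot 4: eliminating its block and plot leaves {blue, green, teal}.
Block 3, plot 5: eliminating its block and plot leaves {teal}.
Block 4, plot 1: eliminating its block and plot leaves {red, blue, pink}.
Block 4, plot 3: eliminating its block and plot leaves {red, blue, pink}.
Block 4, plot 4: eliminating its block and plot leaves {red, blue}.
Block 5, plot 1: eliminating its block and plot leaves {blue, teal}.
Block 5, plot 3: eliminating its block and plot leaves {blue, teal}.
Block 6, plot 1: eliminating its block and plot leaves {red, teal, pink}.
Block 6, plot 2: eliminating its block and plot leaves {green, teal}.
Block 6, plot 3: eliminating its block and plot leaves {red, teal, pink}.
Block 6, plot 4: eliminating its block and plot leaves {red, green, teal}.
Enumerating the assignments across these blanks that avoid any block or plot repeat gives 4 completions.

4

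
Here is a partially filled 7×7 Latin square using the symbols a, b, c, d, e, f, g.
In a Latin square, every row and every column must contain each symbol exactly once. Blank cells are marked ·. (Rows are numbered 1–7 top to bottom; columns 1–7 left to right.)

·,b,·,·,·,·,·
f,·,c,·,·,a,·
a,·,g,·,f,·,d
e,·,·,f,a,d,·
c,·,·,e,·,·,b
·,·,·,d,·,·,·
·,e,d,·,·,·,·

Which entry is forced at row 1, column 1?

d

Row 3, column 2: row 3 has {a, d, f, g} and column 2 has {b, e}, leaving only c.
Row 3, column 4: row 3 has {a, c, d, f, g} and column 4 has {d, e, f}, leaving only b.
Row 2, column 4: row 2 has {a, c, f} and column 4 has {b, d, e, f}, leaving only g.
Row 2, column 2: row 2 has {a, c, f, g} and column 2 has {b, c, e}, leaving only d.
Row 2, column 7: row 2 has {a, c, d, f, g} and column 7 has {b, d}, leaving only e.
Row 2, column 5: row 2 has {a, c, d, e, f, g} and column 5 has {a, f}, leaving only b.
Row 3, column 6: row 3 has {a, b, c, d, f, g} and column 6 has {a, d}, leaving only e.
Row 4, column 2: row 4 has {a, d, e, f} and column 2 has {b, c, d, e}, leaving only g.
Row 4, column 3: row 4 has {a, d, e, f, g} and column 3 has {c, d, g}, leaving only b.
Row 4, column 7: row 4 has {a, b, d, e, f, g} and column 7 has {b, d, e}, leaving only c.
Row 1, column 1 is narrowed to {d, g}.
If it were g, then row 7, column 1 would be left with no valid symbol.
So row 1, column 1 must be d.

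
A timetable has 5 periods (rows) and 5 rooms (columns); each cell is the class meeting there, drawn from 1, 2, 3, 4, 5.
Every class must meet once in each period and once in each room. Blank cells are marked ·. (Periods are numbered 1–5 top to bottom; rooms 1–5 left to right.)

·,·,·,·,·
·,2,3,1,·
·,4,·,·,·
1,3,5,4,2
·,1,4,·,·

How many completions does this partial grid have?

Period 1, room 1: eliminating its period and room leaves {2, 3, 4, 5}.
Period 1, room 2: eliminating its period and room leaves {5}.
Period 1, room 3: eliminating its period and room leaves {1, 2}.
Period 1, room 4: eliminating its period and room leaves {2, 3, 5}.
Period 1, room 5: eliminating its period and room leaves {1, 3, 4, 5}.
Period 2, room 1: eliminating its period and room leaves {4, 5}.
Period 2, room 5: eliminating its period and room leaves {4, 5}.
Period 3, room 1: eliminating its period and room leaves {2, 3, 5}.
Period 3, room 3: eliminating its period and room leaves {1, 2}.
Period 3, room 4: eliminating its period and room leaves {2, 3, 5}.
Period 3, room 5: eliminating its period and room leaves {1, 3, 5}.
Period 5, room 1: eliminating its period and room leaves {2, 3, 5}.
Period 5, room 4: eliminating its period and room leaves {2, 3, 5}.
Period 5, room 5: eliminating its period and room leaves {3, 5}.
Enumerating the assignments across these blanks that avoid any period or room repeat gives 5 completions.

5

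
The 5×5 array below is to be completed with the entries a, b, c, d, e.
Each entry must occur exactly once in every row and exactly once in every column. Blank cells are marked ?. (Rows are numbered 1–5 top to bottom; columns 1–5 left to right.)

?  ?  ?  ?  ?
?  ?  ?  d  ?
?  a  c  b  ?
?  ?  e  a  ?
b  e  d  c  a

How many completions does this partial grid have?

Row 1, column 1: eliminating its row and column leaves {a, c, d, e}.
Row 1, column 2: eliminating its row and column leaves {b, c, d}.
Row 1, column 3: eliminating its row and column leaves {a, b}.
Row 1, column 4: eliminating its row and column leaves {e}.
Row 1, column 5: eliminating its row and column leaves {b, c, d, e}.
Row 2, column 1: eliminating its row and column leaves {a, c, e}.
Row 2, column 2: eliminating its row and column leaves {b, c}.
Row 2, column 3: eliminating its row and column leaves {a, b}.
Row 2, column 5: eliminating its row and column leaves {b, c, e}.
Row 3, column 1: eliminating its row and column leaves {d, e}.
Row 3, column 5: eliminating its row and column leaves {d, e}.
Row 4, column 1: eliminating its row and column leaves {c, d}.
Row 4, column 2: eliminating its row and column leaves {b, c, d}.
Row 4, column 5: eliminating its row and column leaves {b, c, d}.
Enumerating the assignments across these blanks that avoid any row or column repeat gives 5 completions.

5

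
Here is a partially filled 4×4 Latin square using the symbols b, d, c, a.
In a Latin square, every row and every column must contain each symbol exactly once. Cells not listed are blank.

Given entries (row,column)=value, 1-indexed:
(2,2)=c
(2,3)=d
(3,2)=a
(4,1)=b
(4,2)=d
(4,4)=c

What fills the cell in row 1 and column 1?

d

Row 1, column 2: row 1 has {} and column 2 has {d, c, a}, leaving only b.
Row 2, column 1: row 2 has {d, c} and column 1 has {b}, leaving only a.
Row 2, column 4: row 2 has {d, c, a} and column 4 has {c}, leaving only b.
Row 3, column 4: row 3 has {a} and column 4 has {b, c}, leaving only d.
Row 1, column 4: row 1 has {b} and column 4 has {b, d, c}, leaving only a.
Row 1, column 3: row 1 has {b, a} and column 3 has {d}, leaving only c.
Row 1 already has {b, c, a} and column 1 already has {b, a}, so row 1, column 1 must be d.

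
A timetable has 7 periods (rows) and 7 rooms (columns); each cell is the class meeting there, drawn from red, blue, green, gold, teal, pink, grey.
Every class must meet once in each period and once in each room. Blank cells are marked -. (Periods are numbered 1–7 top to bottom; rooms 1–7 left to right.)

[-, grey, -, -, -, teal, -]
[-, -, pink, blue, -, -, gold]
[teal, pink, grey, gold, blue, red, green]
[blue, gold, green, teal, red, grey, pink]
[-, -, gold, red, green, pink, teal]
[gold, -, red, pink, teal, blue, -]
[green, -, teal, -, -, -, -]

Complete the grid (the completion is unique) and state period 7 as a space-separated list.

green red teal grey pink gold blue

Period 7, room 4: period 7 has {green, teal} and room 4 has {red, blue, gold, teal, pink}, leaving only grey.
Period 7, room 6: period 7 has {green, teal, grey} and room 6 has {red, blue, teal, pink, grey}, leaving only gold.
Period 7, room 5: period 7 has {green, gold, teal, grey} and room 5 has {red, blue, green, teal}, leaving only pink.
Period 1, room 3: period 1 has {teal, grey} and room 3 has {red, green, gold, teal, pink, grey}, leaving only blue.
Period 1, room 4: period 1 has {blue, teal, grey} and room 4 has {red, blue, gold, teal, pink, grey}, leaving only green.
Period 1, room 5: period 1 has {blue, green, teal, grey} and room 5 has {red, blue, green, teal, pink}, leaving only gold.
Period 1, room 7: period 1 has {blue, green, gold, teal, grey} and room 7 has {green, gold, teal, pink}, leaving only red.
Period 7, room 7: period 7 has {green, gold, teal, pink, grey} and room 7 has {red, green, gold, teal, pink}, leaving only blue.
Period 7, room 2: period 7 has {blue, green, gold, teal, pink, grey} and room 2 has {gold, pink, grey}, leaving only red.
So period 7 reads: green red teal grey pink gold blue.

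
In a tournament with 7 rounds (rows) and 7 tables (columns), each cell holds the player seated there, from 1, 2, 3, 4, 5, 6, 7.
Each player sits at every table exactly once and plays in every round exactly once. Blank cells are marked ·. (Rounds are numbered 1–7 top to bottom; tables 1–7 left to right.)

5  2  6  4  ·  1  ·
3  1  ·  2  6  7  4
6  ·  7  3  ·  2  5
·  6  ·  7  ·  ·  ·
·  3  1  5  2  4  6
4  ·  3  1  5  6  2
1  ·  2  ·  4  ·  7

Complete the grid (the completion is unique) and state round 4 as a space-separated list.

Round 4, table 1: round 4 has {6, 7} and table 1 has {1, 3, 4, 5, 6}, leaving only 2.
Round 1, table 7: round 1 has {1, 2, 4, 5, 6} and table 7 has {2, 4, 5, 6, 7}, leaving only 3.
Round 4, table 7: round 4 has {2, 6, 7} and table 7 has {2, 3, 4, 5, 6, 7}, leaving only 1.
Round 4, table 5: round 4 has {1, 2, 6, 7} and table 5 has {2, 4, 5, 6}, leaving only 3.
Round 4, table 6: round 4 has {1, 2, 3, 6, 7} and table 6 has {1, 2, 4, 6, 7}, leaving only 5.
Round 4, table 3: round 4 has {1, 2, 3, 5, 6, 7} and table 3 has {1, 2, 3, 6, 7}, leaving only 4.
So round 4 reads: 2 6 4 7 3 5 1.

2 6 4 7 3 5 1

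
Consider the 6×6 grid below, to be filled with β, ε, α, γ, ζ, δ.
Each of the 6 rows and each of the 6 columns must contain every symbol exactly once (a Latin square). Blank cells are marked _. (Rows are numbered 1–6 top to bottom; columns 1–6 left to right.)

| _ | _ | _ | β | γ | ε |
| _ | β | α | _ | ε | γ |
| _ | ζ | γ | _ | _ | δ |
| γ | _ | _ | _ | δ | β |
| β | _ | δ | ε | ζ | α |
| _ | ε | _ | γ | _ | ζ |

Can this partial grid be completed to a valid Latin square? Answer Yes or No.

Yes

No row or column among the givens repeats a symbol, and propagating forced cells runs into no contradiction.
One valid completion exists (for instance, α δ ζ β γ ε / ζ β α δ ε γ / ε ζ γ α β δ / γ α ε ζ δ β / β γ δ ε ζ α / δ ε β γ α ζ).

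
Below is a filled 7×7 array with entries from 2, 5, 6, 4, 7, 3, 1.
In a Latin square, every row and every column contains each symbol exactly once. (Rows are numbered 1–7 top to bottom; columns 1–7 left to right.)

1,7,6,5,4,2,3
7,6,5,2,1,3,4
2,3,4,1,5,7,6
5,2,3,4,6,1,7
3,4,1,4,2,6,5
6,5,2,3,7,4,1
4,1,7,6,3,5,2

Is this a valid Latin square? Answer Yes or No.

Column 4 contains 4 twice (at rows 4 and 5), so it is not a permutation.

No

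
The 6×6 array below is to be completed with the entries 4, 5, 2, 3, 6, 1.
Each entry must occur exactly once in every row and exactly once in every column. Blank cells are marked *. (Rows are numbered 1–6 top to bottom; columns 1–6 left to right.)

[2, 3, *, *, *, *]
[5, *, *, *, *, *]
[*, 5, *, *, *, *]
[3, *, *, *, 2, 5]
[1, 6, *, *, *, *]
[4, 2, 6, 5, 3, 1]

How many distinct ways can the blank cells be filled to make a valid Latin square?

36

Row 1, column 3: eliminating its row and column leaves {4, 5, 1}.
Row 1, column 4: eliminating its row and column leaves {4, 6, 1}.
Row 1, column 5: eliminating its row and column leaves {4, 5, 6, 1}.
Row 1, column 6: eliminating its row and column leaves {4, 6}.
Row 2, column 2: eliminating its row and column leaves {4, 1}.
Row 2, column 3: eliminating its row and column leaves {4, 2, 3, 1}.
Row 2, column 4: eliminating its row and column leaves {4, 2, 3, 6, 1}.
Row 2, column 5: eliminating its row and column leaves {4, 6, 1}.
Row 2, column 6: eliminating its row and column leaves {4, 2, 3, 6}.
Row 3, column 1: eliminating its row and column leaves {6}.
Row 3, column 3: eliminating its row and column leaves {4, 2, 3, 1}.
Row 3, column 4: eliminating its row and column leaves {4, 2, 3, 6, 1}.
Row 3, column 5: eliminating its row and column leaves {4, 6, 1}.
Row 3, column 6: eliminating its row and column leaves {4, 2, 3, 6}.
Row 4, column 2: eliminating its row and column leaves {4, 1}.
Row 4, column 3: eliminating its row and column leaves {4, 1}.
Row 4, column 4: eliminating its row and column leaves {4, 6, 1}.
Row 5, column 3: eliminating its row and column leaves {4, 5, 2, 3}.
Row 5, column 4: eliminating its row and column leaves {4, 2, 3}.
Row 5, column 5: eliminating its row and column leaves {4, 5}.
Row 5, column 6: eliminating its row and column leaves {4, 2, 3}.
Enumerating the assignments across these blanks that avoid any row or column repeat gives 36 completions.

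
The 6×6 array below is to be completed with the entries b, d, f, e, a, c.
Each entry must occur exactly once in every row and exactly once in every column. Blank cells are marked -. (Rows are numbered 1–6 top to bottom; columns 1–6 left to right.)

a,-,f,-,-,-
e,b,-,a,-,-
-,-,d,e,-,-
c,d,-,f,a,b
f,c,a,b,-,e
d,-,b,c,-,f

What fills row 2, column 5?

f

Row 1, column 2: row 1 has {f, a} and column 2 has {b, d, c}, leaving only e.
Row 1, column 4: row 1 has {f, e, a} and column 4 has {b, f, e, a, c}, leaving only d.
Row 1, column 6: row 1 has {d, f, e, a} and column 6 has {b, f, e}, leaving only c.
Row 1, column 5: row 1 has {d, f, e, a, c} and column 5 has {a}, leaving only b.
Row 2, column 3: row 2 has {b, e, a} and column 3 has {b, d, f, a}, leaving only c.
Row 2, column 6: row 2 has {b, e, a, c} and column 6 has {b, f, e, c}, leaving only d.
Row 2 already has {b, d, e, a, c} and column 5 already has {b, a}, so row 2, column 5 must be f.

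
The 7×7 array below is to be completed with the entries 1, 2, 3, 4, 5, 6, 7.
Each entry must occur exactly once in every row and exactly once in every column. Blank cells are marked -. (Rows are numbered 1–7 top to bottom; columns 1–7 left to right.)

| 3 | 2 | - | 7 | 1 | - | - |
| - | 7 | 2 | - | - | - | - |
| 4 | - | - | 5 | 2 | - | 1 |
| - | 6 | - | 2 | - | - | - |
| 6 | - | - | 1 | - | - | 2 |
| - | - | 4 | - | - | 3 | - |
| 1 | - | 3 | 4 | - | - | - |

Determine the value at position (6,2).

1

Row 2, column 1: row 2 has {2, 7} and column 1 has {1, 3, 4, 6}, leaving only 5.
Row 3, column 2: row 3 has {1, 2, 4, 5} and column 2 has {2, 6, 7}, leaving only 3.
Row 4, column 1: row 4 has {2, 6} and column 1 has {1, 3, 4, 5, 6}, leaving only 7.
Row 6, column 1: row 6 has {3, 4} and column 1 has {1, 3, 4, 5, 6, 7}, leaving only 2.
Row 6, column 4: row 6 has {2, 3, 4} and column 4 has {1, 2, 4, 5, 7}, leaving only 6.
Row 2, column 4: row 2 has {2, 5, 7} and column 4 has {1, 2, 4, 5, 6, 7}, leaving only 3.
Row 7, column 2: row 7 has {1, 3, 4} and column 2 has {2, 3, 6, 7}, leaving only 5.
Row 6 already has {2, 3, 4, 6} and column 2 already has {2, 3, 5, 6, 7}, so row 6, column 2 must be 1.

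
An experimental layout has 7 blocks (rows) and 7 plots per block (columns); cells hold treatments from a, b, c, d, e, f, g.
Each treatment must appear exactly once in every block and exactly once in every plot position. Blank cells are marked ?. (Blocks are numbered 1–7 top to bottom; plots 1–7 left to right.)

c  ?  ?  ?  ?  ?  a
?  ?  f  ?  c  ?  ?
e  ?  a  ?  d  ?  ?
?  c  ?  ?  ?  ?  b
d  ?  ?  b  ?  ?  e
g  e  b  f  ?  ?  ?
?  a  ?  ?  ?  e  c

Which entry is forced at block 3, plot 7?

f

Block 6, plot 5: block 6 has {b, e, f, g} and plot 5 has {c, d}, leaving only a.
Block 6, plot 7: block 6 has {a, b, e, f, g} and plot 7 has {a, b, c, e}, leaving only d.
Block 2, plot 7: block 2 has {c, f} and plot 7 has {a, b, c, d, e}, leaving only g.
Block 3 already has {a, d, e} and plot 7 already has {a, b, c, d, e, g}, so block 3, plot 7 must be f.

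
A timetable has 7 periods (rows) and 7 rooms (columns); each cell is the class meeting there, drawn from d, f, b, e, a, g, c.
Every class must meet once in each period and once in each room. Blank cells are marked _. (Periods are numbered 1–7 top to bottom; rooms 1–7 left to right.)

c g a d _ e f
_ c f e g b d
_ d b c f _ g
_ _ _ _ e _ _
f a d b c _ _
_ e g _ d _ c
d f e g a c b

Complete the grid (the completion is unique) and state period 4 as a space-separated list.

Period 4, room 2: period 4 has {e} and room 2 has {d, f, e, a, g, c}, leaving only b.
Period 4, room 3: period 4 has {b, e} and room 3 has {d, f, b, e, a, g}, leaving only c.
Period 4, room 7: period 4 has {b, e, c} and room 7 has {d, f, b, g, c}, leaving only a.
Period 4, room 1: period 4 has {b, e, a, c} and room 1 has {d, f, c}, leaving only g.
Period 4, room 4: period 4 has {b, e, a, g, c} and room 4 has {d, b, e, g, c}, leaving only f.
Period 4, room 6: period 4 has {f, b, e, a, g, c} and room 6 has {b, e, c}, leaving only d.
So period 4 reads: g b c f e d a.

g b c f e d a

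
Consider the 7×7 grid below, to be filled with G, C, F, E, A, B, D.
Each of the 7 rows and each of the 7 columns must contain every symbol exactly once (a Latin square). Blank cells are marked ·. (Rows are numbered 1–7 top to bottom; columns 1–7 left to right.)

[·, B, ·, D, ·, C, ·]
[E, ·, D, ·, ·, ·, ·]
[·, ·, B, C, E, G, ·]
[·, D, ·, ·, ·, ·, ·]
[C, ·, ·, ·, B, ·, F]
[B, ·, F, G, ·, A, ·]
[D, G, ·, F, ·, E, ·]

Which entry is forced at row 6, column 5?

Row 5, column 6: row 5 has {C, F, B} and column 6 has {G, C, E, A}, leaving only D.
Row 6, column 5 is narrowed to {C, D}.
If it were C, then row 6, column 7 would be left with no valid symbol.
So row 6, column 5 must be D.

D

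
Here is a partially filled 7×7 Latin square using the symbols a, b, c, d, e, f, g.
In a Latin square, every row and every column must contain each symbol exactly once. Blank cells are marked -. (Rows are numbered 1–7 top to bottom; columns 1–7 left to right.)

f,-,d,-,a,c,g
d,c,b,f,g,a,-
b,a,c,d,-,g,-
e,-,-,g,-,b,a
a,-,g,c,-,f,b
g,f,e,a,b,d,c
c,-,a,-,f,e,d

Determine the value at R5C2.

e

Row 2, column 7: row 2 has {a, b, c, d, f, g} and column 7 has {a, b, c, d, g}, leaving only e.
Row 3, column 5: row 3 has {a, b, c, d, g} and column 5 has {a, b, f, g}, leaving only e.
Row 3, column 7: row 3 has {a, b, c, d, e, g} and column 7 has {a, b, c, d, e, g}, leaving only f.
Row 4, column 2: row 4 has {a, b, e, g} and column 2 has {a, c, f}, leaving only d.
Row 5 already has {a, b, c, f, g} and column 2 already has {a, c, d, f}, so row 5, column 2 must be e.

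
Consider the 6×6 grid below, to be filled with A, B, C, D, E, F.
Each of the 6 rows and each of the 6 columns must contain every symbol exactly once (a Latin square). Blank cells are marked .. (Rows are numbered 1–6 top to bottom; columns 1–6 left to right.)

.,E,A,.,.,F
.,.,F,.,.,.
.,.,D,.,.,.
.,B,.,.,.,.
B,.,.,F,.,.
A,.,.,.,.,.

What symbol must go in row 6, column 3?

B

Row 6, column 3 is narrowed to {B, C, E}.
If it were C, then row 5, column 3 would be left with no valid symbol.
If it were E, then row 5, column 3 would be left with no valid symbol.
So row 6, column 3 must be B.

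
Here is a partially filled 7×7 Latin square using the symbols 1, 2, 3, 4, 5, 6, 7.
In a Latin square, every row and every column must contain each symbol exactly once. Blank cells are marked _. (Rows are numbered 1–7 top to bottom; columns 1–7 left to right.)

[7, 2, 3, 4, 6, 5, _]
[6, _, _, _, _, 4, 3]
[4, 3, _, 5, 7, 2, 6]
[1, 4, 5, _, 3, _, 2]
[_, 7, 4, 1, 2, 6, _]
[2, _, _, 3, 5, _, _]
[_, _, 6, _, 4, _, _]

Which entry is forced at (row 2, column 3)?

2

Row 1, column 7: row 1 has {2, 3, 4, 5, 6, 7} and column 7 has {2, 3, 6}, leaving only 1.
Row 2, column 5: row 2 has {3, 4, 6} and column 5 has {2, 3, 4, 5, 6, 7}, leaving only 1.
Row 2, column 2: row 2 has {1, 3, 4, 6} and column 2 has {2, 3, 4, 7}, leaving only 5.
Row 3, column 3: row 3 has {2, 3, 4, 5, 6, 7} and column 3 has {3, 4, 5, 6}, leaving only 1.
Row 4, column 6: row 4 has {1, 2, 3, 4, 5} and column 6 has {2, 4, 5, 6}, leaving only 7.
Row 4, column 4: row 4 has {1, 2, 3, 4, 5, 7} and column 4 has {1, 3, 4, 5}, leaving only 6.
Row 5, column 7: row 5 has {1, 2, 4, 6, 7} and column 7 has {1, 2, 3, 6}, leaving only 5.
Row 5, column 1: row 5 has {1, 2, 4, 5, 6, 7} and column 1 has {1, 2, 4, 6, 7}, leaving only 3.
Row 6, column 3: row 6 has {2, 3, 5} and column 3 has {1, 3, 4, 5, 6}, leaving only 7.
Row 2 already has {1, 3, 4, 5, 6} and column 3 already has {1, 3, 4, 5, 6, 7}, so row 2, column 3 must be 2.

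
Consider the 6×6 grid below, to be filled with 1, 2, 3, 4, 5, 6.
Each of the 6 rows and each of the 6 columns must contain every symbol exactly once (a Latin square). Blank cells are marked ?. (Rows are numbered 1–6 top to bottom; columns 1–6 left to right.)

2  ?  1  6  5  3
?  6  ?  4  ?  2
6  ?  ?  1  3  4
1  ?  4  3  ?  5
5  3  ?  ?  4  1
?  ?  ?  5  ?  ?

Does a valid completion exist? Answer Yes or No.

Yes

No row or column among the givens repeats a symbol, and propagating forced cells runs into no contradiction.
One valid completion exists (for instance, 2 4 1 6 5 3 / 3 6 5 4 1 2 / 6 5 2 1 3 4 / 1 2 4 3 6 5 / 5 3 6 2 4 1 / 4 1 3 5 2 6).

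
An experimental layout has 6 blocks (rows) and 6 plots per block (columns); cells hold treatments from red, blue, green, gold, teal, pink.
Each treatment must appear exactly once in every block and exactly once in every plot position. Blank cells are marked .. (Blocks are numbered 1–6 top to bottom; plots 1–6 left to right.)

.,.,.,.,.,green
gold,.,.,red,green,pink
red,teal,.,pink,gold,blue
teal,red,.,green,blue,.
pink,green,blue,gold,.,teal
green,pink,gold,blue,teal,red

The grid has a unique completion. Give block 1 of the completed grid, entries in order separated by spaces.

blue gold red teal pink green

Block 1, plot 1: block 1 has {green} and plot 1 has {red, green, gold, teal, pink}, leaving only blue.
Block 1, plot 2: block 1 has {blue, green} and plot 2 has {red, green, teal, pink}, leaving only gold.
Block 1, plot 4: block 1 has {blue, green, gold} and plot 4 has {red, blue, green, gold, pink}, leaving only teal.
Block 2, plot 2: block 2 has {red, green, gold, pink} and plot 2 has {red, green, gold, teal, pink}, leaving only blue.
Block 2, plot 3: block 2 has {red, blue, green, gold, pink} and plot 3 has {blue, gold}, leaving only teal.
Block 3, plot 3: block 3 has {red, blue, gold, teal, pink} and plot 3 has {blue, gold, teal}, leaving only green.
Block 4, plot 3: block 4 has {red, blue, green, teal} and plot 3 has {blue, green, gold, teal}, leaving only pink.
Block 1, plot 3: block 1 has {blue, green, gold, teal} and plot 3 has {blue, green, gold, teal, pink}, leaving only red.
Block 1, plot 5: block 1 has {red, blue, green, gold, teal} and plot 5 has {blue, green, gold, teal}, leaving only pink.
So block 1 reads: blue gold red teal pink green.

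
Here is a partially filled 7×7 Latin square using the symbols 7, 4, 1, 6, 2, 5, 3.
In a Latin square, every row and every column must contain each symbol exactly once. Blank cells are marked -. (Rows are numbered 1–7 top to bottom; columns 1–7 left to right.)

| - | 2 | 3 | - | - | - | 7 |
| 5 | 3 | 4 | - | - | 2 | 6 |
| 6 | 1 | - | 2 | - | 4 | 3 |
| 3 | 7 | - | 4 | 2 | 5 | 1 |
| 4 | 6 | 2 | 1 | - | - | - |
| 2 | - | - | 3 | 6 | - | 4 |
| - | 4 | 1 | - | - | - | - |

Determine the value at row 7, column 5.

Row 1, column 1: row 1 has {7, 2, 3} and column 1 has {4, 6, 2, 5, 3}, leaving only 1.
Row 1, column 6: row 1 has {7, 1, 2, 3} and column 6 has {4, 2, 5}, leaving only 6.
Row 1, column 4: row 1 has {7, 1, 6, 2, 3} and column 4 has {4, 1, 2, 3}, leaving only 5.
Row 1, column 5: row 1 has {7, 1, 6, 2, 5, 3} and column 5 has {6, 2}, leaving only 4.
Row 2, column 4: row 2 has {4, 6, 2, 5, 3} and column 4 has {4, 1, 2, 5, 3}, leaving only 7.
Row 2, column 5: row 2 has {7, 4, 6, 2, 5, 3} and column 5 has {4, 6, 2}, leaving only 1.
Row 4, column 3: row 4 has {7, 4, 1, 2, 5, 3} and column 3 has {4, 1, 2, 3}, leaving only 6.
Row 5, column 7: row 5 has {4, 1, 6, 2} and column 7 has {7, 4, 1, 6, 3}, leaving only 5.
Row 6, column 2: row 6 has {4, 6, 2, 3} and column 2 has {7, 4, 1, 6, 2, 3}, leaving only 5.
Row 6, column 3: row 6 has {4, 6, 2, 5, 3} and column 3 has {4, 1, 6, 2, 3}, leaving only 7.
Row 3, column 3: row 3 has {4, 1, 6, 2, 3} and column 3 has {7, 4, 1, 6, 2, 3}, leaving only 5.
Row 3, column 5: row 3 has {4, 1, 6, 2, 5, 3} and column 5 has {4, 1, 6, 2}, leaving only 7.
Row 5, column 5: row 5 has {4, 1, 6, 2, 5} and column 5 has {7, 4, 1, 6, 2}, leaving only 3.
Row 7 already has {4, 1} and column 5 already has {7, 4, 1, 6, 2, 3}, so row 7, column 5 must be 5.

5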